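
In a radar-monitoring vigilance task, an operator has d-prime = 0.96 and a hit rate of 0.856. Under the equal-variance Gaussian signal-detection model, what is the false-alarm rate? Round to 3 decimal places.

z(hit rate) = z(0.856) = 1.0625
z(FA) = z(H) − d' = 1.0625 − 0.96 = 0.1025
false-alarm rate = Φ(0.1025) = 0.5408

false-alarm rate = 0.541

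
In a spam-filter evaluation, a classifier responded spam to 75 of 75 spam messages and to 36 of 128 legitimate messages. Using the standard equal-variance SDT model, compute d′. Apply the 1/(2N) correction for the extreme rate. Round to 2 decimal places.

The hit rate is 75/75 = 1, so apply the 1/(2N) correction: H → 1 − 1/(2·75) = 0.99333.
z(H) = z(0.99333) = 2.475
z(FA) = z(0.28125) = -0.579
d' = 2.475 − (-0.579) = 3.054

d′ = 3.05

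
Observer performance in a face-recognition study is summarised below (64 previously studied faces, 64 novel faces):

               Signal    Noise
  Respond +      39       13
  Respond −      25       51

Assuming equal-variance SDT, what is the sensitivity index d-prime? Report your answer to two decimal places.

H = 39/64 = 0.6094
FA = 13/64 = 0.2031
z(0.6094) = 0.2778, z(0.2031) = -0.8306
d' = z(H) − z(FA) = 0.2778 − (-0.8306) = 1.1084

d-prime = 1.11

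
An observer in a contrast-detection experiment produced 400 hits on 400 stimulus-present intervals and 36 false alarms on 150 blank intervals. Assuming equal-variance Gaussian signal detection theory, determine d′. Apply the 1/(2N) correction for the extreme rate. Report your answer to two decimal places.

d′ = 3.73

The hit rate is 400/400 = 1, so apply the 1/(2N) correction: H → 1 − 1/(2·400) = 0.99875.
z(H) = z(0.99875) = 3.023
z(FA) = z(0.24000) = -0.706
d' = 3.023 − (-0.706) = 3.729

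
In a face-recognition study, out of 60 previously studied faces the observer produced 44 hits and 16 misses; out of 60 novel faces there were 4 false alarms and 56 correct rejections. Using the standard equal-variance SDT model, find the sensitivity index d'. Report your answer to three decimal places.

d' = 2.124

H = 44/60 = 0.7333
FA = 4/60 = 0.0667
Φ⁻¹(H) = Φ⁻¹(0.7333) = 0.6228
Φ⁻¹(FA) = Φ⁻¹(0.0667) = -1.5008
d' = z(H) − z(FA) = 0.6228 − (-1.5008) = 2.1236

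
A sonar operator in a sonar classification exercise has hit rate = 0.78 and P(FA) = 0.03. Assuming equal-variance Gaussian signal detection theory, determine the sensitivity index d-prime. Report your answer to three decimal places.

d-prime = 2.653

Φ⁻¹(H) = 0.7722
Φ⁻¹(FA) = -1.8808
d' = z(H) − z(FA) = 0.7722 − (-1.8808) = 2.6530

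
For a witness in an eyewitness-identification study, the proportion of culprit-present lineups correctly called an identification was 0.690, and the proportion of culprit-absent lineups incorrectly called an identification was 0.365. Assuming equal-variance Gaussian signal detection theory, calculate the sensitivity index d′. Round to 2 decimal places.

z(H) = z(0.690) = 0.496
z(FA) = z(0.365) = -0.345
d' = z(H) − z(FA) = 0.496 − (-0.345) = 0.841

d′ = 0.84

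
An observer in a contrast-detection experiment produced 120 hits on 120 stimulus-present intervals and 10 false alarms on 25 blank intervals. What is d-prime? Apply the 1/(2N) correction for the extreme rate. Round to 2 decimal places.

The hit rate is 120/120 = 1, so apply the 1/(2N) correction: H → 1 − 1/(2·120) = 0.99583.
z(H) = z(0.99583) = 2.638
z(FA) = z(0.40000) = -0.253
d' = 2.638 − (-0.253) = 2.891

d-prime = 2.89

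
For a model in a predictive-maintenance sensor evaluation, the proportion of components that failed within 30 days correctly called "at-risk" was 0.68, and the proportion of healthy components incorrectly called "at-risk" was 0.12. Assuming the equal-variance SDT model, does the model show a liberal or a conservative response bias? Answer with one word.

conservative

z(H) = 0.468, z(FA) = -1.175
c = −½·(z(H) + z(FA)) = 0.3535
c > 0 → conservative criterion (biased toward responding “no”).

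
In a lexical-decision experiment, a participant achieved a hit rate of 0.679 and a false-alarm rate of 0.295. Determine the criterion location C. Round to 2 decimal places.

z(0.679) = 0.465, z(0.295) = -0.539
c = −½·[z(H) + z(FA)] = −0.5 × (0.465 + (-0.539)) = 0.037
c > 0: the participant has a conservative response bias.

C = 0.04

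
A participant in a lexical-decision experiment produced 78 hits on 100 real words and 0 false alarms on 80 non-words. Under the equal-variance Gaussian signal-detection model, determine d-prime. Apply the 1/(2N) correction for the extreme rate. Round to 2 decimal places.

The false-alarm rate is 0/80 = 0, so apply the 1/(2N) correction: FA → 1/(2·80) = 0.00625.
z(H) = z(0.78000) = 0.772
z(FA) = z(0.00625) = -2.498
d' = 0.772 − (-2.498) = 3.270

d-prime = 3.27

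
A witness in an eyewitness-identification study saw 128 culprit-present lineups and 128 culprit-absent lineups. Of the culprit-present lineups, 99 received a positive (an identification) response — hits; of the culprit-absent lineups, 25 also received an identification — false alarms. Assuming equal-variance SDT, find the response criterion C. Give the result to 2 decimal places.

H = 99/128 = 0.7734
FA = 25/128 = 0.1953
Φ⁻¹(H) = Φ⁻¹(0.7734) = 0.7501
Φ⁻¹(FA) = Φ⁻¹(0.1953) = -0.8585
c = −½·[z(H) + z(FA)] = −0.5 × (0.7501 + (-0.8585)) = 0.0542
c > 0: the witness has a conservative response bias.

C = 0.05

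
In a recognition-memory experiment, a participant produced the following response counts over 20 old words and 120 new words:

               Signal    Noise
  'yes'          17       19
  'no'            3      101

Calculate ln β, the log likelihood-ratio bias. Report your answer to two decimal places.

H = 17/20 = 0.8500
FA = 19/120 = 0.1583
z(H) = z(0.8500) = 1.036
z(FA) = z(0.1583) = -1.001
ln β = −½·[z(H)² − z(FA)²] = −0.5 × (1.073 − 1.002) = -0.0355

ln β = -0.04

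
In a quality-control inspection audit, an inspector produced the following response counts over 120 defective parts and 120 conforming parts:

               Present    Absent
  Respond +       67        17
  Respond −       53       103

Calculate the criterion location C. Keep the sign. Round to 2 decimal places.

C = 0.46

H = 67/120 = 0.5583
FA = 17/120 = 0.1417
z(0.5583) = 0.1467, z(0.1417) = -1.0727
c = −½·[z(H) + z(FA)] = −0.5 × (0.1467 + (-1.0727)) = 0.4630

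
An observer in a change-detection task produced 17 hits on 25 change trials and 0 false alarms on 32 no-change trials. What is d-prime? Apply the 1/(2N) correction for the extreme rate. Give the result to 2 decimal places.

d-prime = 2.62

The false-alarm rate is 0/32 = 0, so apply the 1/(2N) correction: FA → 1/(2·32) = 0.01562.
z(H) = z(0.68000) = 0.468
z(FA) = z(0.01562) = -2.154
d' = 0.468 − (-2.154) = 2.622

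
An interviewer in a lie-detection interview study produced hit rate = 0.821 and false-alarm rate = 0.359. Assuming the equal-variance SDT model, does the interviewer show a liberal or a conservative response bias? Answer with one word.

liberal

z(H) = 0.919, z(FA) = -0.361
c = −½·(z(H) + z(FA)) = -0.279
c < 0 → liberal criterion (biased toward responding “yes”).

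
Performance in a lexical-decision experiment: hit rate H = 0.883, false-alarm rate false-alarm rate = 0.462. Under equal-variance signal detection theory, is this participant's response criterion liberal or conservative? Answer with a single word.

liberal

z(H) = 1.190, z(FA) = -0.095
c = −½·(z(H) + z(FA)) = -0.5475
c < 0 → liberal criterion (biased toward responding “yes”).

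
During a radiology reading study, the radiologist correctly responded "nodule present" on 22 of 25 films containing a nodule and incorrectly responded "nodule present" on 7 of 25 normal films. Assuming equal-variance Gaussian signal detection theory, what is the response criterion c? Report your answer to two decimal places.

c = -0.30

H = 22/25 = 0.8800
FA = 7/25 = 0.2800
z(0.8800) = 1.175, z(0.2800) = -0.583
c = −½·[z(H) + z(FA)] = −0.5 × (1.175 + (-0.583)) = -0.296
c < 0: the radiologist has a liberal response bias.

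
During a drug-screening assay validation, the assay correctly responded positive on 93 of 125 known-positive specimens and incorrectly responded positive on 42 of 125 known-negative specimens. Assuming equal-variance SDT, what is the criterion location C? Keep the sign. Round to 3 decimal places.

H = 93/125 = 0.7440
FA = 42/125 = 0.3360
z(H) = 0.6557
z(FA) = -0.4234
c = −½·[z(H) + z(FA)] = −0.5 × (0.6557 + (-0.4234)) = -0.11615
c < 0: the assay has a liberal response bias.

C = -0.116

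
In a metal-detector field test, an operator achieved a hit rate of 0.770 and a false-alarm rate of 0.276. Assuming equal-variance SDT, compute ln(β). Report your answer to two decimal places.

z(0.770) = 0.739, z(0.276) = -0.595
ln β = −½·[z(H)² − z(FA)²] = −0.5 × (0.546 − 0.354) = -0.096

ln β = -0.10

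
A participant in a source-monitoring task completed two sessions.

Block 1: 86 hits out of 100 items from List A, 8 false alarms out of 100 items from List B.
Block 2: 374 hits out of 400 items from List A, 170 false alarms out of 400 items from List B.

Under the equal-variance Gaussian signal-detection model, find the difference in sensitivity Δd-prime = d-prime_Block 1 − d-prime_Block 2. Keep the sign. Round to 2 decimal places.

Δd-prime = 0.78

Block 1: z(0.8600) = 1.080, z(0.0800) = -1.405, d' = 2.485
Block 2: z(0.9350) = 1.514, z(0.4250) = -0.189, d' = 1.703
Δd' = d'_Block 1 − d'_Block 2 = 2.485 − 1.703 = 0.782
Block 1 has the higher sensitivity.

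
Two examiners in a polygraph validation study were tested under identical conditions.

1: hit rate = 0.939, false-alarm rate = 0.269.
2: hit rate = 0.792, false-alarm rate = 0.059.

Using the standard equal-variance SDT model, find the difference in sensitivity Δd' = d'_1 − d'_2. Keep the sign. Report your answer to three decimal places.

Δd' = -0.214

1: z(0.939) = 1.5464, z(0.269) = -0.6158, d' = 2.1622
2: z(0.792) = 0.8134, z(0.059) = -1.5632, d' = 2.3766
Δd' = d'_1 − d'_2 = 2.1622 − 2.3766 = -0.2144
2 has the higher sensitivity.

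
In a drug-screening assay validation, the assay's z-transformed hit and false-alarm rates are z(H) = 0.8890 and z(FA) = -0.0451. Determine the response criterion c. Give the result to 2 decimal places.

c = -0.42

c = −½·[z(H) + z(FA)] = −½·(0.8890 + (-0.0451)) = -0.42195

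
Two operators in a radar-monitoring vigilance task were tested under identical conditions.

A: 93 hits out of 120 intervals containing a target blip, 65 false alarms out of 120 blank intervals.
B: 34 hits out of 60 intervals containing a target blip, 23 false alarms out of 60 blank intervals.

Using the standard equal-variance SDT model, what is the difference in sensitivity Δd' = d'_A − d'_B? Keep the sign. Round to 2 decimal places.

Δd' = 0.19

A: z(0.7750) = 0.755, z(0.5417) = 0.105, d' = 0.650
B: z(0.5667) = 0.168, z(0.3833) = -0.297, d' = 0.465
Δd' = d'_A − d'_B = 0.650 − 0.465 = 0.185
A has the higher sensitivity.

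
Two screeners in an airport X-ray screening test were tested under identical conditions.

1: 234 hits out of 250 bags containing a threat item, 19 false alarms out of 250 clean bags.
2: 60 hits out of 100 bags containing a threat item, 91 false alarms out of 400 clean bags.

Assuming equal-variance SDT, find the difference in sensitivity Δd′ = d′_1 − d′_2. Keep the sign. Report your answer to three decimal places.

1: z(0.9360) = 1.5220, z(0.0760) = -1.4325, d' = 2.9545
2: z(0.6000) = 0.2533, z(0.2275) = -0.7471, d' = 1.0004
Δd' = d'_1 − d'_2 = 2.9545 − 1.0004 = 1.9541
1 has the higher sensitivity.

Δd′ = 1.954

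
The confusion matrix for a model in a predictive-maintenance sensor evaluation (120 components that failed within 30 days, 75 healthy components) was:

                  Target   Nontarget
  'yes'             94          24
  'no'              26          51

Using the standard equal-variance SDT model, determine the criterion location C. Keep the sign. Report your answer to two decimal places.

H = 94/120 = 0.7833
FA = 24/75 = 0.3200
z(0.7833) = 0.783, z(0.3200) = -0.468
c = −½·[z(H) + z(FA)] = −0.5 × (0.783 + (-0.468)) = -0.1575

C = -0.16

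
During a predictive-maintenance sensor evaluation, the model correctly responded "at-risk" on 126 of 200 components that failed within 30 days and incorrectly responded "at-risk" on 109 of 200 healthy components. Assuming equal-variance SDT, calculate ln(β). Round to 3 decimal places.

H = 126/200 = 0.6300
FA = 109/200 = 0.5450
z(H) = z(0.6300) = 0.3319
z(FA) = z(0.5450) = 0.1130
ln β = −½·[z(H)² − z(FA)²] = −0.5 × (0.1102 − 0.0128) = -0.0487

ln β = -0.049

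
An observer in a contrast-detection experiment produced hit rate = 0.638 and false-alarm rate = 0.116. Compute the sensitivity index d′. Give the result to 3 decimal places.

d′ = 1.548

z(H) = 0.3531
z(FA) = -1.1952
d' = z(H) − z(FA) = 0.3531 − (-1.1952) = 1.5483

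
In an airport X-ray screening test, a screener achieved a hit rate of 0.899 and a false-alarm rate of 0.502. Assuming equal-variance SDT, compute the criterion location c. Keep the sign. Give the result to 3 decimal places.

c = -0.640

Φ⁻¹(0.899) = 1.2759, Φ⁻¹(0.502) = 0.0050
c = −½·[z(H) + z(FA)] = −0.5 × (1.2759 + 0.0050) = -0.64045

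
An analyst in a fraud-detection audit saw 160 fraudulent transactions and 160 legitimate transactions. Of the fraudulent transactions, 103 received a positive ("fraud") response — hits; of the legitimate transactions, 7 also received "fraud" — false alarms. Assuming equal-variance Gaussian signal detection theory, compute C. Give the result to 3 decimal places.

H = 103/160 = 0.6438
FA = 7/160 = 0.0437
Φ⁻¹(0.6438) = 0.3686, Φ⁻¹(0.0437) = -1.7093
c = −½·[z(H) + z(FA)] = −0.5 × (0.3686 + (-1.7093)) = 0.67035
c > 0: the analyst has a conservative response bias.

C = 0.670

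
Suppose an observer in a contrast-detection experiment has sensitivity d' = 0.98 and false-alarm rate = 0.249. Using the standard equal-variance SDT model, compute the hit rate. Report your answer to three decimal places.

hit rate = 0.619

z(false-alarm rate) = z(0.249) = -0.6776
z(H) = z(FA) + d' = -0.6776 + 0.98 = 0.3024
hit rate = Φ(0.3024) = 0.6188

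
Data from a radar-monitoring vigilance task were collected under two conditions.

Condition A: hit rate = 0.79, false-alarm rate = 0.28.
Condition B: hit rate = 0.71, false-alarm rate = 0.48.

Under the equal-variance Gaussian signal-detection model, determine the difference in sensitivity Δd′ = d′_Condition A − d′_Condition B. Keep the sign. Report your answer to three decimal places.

Δd′ = 0.786

Condition A: z(0.79) = 0.8064, z(0.28) = -0.5828, d' = 1.3892
Condition B: z(0.71) = 0.5534, z(0.48) = -0.0502, d' = 0.6036
Δd' = d'_Condition A − d'_Condition B = 1.3892 − 0.6036 = 0.7856
Condition A has the higher sensitivity.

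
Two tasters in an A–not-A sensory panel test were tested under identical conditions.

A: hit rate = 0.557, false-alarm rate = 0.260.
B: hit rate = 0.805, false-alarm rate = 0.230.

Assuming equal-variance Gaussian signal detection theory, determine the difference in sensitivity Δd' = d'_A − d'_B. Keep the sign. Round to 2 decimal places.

A: z(0.557) = 0.143, z(0.260) = -0.643, d' = 0.786
B: z(0.805) = 0.860, z(0.230) = -0.739, d' = 1.599
Δd' = d'_A − d'_B = 0.786 − 1.599 = -0.813
B has the higher sensitivity.

Δd' = -0.81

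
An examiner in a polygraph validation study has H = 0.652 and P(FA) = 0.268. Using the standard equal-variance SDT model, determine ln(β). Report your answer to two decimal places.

ln β = 0.12

z(H) = z(0.652) = 0.391
z(FA) = z(0.268) = -0.619
ln β = −½·[z(H)² − z(FA)²] = −0.5 × (0.153 − 0.383) = 0.115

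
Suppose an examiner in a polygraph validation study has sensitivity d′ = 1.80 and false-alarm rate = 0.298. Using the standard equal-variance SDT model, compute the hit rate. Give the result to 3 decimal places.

hit rate = 0.898

z(false-alarm rate) = z(0.298) = -0.5302
z(H) = z(FA) + d' = -0.5302 + 1.80 = 1.2698
hit rate = Φ(1.2698) = 0.8979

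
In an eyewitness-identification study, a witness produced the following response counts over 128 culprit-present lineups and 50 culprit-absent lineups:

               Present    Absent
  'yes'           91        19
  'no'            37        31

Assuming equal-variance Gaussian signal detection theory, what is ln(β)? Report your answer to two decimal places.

H = 91/128 = 0.7109
FA = 19/50 = 0.3800
z(0.7109) = 0.556, z(0.3800) = -0.305
ln β = −½·[z(H)² − z(FA)²] = −0.5 × (0.309 − 0.093) = -0.108

ln β = -0.11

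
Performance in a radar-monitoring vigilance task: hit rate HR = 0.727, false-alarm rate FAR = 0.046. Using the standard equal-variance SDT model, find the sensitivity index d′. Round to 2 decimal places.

Φ⁻¹(H) = Φ⁻¹(0.727) = 0.6038
Φ⁻¹(FA) = Φ⁻¹(0.046) = -1.6849
d' = z(H) − z(FA) = 0.6038 − (-1.6849) = 2.2887

d′ = 2.29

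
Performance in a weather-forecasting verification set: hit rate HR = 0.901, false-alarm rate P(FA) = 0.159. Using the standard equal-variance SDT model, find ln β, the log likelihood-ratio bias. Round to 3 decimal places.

ln β = -0.330

z(0.901) = 1.2873, z(0.159) = -0.9986
ln β = −½·[z(H)² − z(FA)²] = −0.5 × (1.6571 − 0.9972) = -0.32995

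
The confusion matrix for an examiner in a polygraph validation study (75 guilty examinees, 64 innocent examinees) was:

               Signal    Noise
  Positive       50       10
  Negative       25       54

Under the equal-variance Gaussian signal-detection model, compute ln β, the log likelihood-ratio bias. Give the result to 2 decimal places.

ln β = 0.42

H = 50/75 = 0.6667
FA = 10/64 = 0.1562
z(H) = 0.431
z(FA) = -1.010
ln β = −½·[z(H)² − z(FA)²] = −0.5 × (0.186 − 1.020) = 0.417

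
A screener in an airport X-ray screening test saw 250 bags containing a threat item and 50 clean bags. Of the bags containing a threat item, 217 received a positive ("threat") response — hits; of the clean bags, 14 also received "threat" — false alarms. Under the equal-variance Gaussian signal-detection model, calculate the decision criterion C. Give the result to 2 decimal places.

H = 217/250 = 0.8680
FA = 14/50 = 0.2800
z(H) = 1.1170
z(FA) = -0.5828
c = −½·[z(H) + z(FA)] = −0.5 × (1.1170 + (-0.5828)) = -0.2671

C = -0.27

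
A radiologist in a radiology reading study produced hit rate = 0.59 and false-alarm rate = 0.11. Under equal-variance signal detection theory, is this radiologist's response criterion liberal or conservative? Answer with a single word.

z(H) = 0.228, z(FA) = -1.227
c = −½·(z(H) + z(FA)) = 0.4995
c > 0 → conservative criterion (biased toward responding “no”).

conservative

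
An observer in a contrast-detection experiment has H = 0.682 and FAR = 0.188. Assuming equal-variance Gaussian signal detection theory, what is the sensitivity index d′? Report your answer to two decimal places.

d′ = 1.36

Φ⁻¹(H) = Φ⁻¹(0.682) = 0.4733
Φ⁻¹(FA) = Φ⁻¹(0.188) = -0.8853
d' = z(H) − z(FA) = 0.4733 − (-0.8853) = 1.3586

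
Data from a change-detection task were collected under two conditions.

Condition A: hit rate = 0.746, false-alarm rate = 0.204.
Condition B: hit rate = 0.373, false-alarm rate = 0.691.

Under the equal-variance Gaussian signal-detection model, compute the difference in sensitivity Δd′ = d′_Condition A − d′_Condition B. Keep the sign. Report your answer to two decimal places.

Δd′ = 2.31

Condition A: z(0.746) = 0.662, z(0.204) = -0.827, d' = 1.489
Condition B: z(0.373) = -0.324, z(0.691) = 0.499, d' = -0.823
Δd' = d'_Condition A − d'_Condition B = 1.489 − (-0.823) = 2.312
Condition A has the higher sensitivity.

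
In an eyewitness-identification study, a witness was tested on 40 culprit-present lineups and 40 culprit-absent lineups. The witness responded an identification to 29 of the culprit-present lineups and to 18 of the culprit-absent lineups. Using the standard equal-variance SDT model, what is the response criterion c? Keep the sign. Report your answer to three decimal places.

c = -0.236

H = 29/40 = 0.7250
FA = 18/40 = 0.4500
Φ⁻¹(H) = Φ⁻¹(0.7250) = 0.5978
Φ⁻¹(FA) = Φ⁻¹(0.4500) = -0.1257
c = −½·[z(H) + z(FA)] = −0.5 × (0.5978 + (-0.1257)) = -0.23605
c < 0: the witness has a liberal response bias.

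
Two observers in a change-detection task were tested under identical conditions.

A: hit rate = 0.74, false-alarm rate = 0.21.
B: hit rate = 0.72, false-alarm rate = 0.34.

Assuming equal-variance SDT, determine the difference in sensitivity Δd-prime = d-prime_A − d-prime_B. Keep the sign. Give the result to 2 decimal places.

A: z(0.74) = 0.643, z(0.21) = -0.806, d' = 1.449
B: z(0.72) = 0.583, z(0.34) = -0.412, d' = 0.995
Δd' = d'_A − d'_B = 1.449 − 0.995 = 0.454
A has the higher sensitivity.

Δd-prime = 0.45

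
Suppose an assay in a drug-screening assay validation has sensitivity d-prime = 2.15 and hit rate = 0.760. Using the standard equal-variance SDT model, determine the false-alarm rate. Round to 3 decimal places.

false-alarm rate = 0.074

z(hit rate) = z(0.760) = 0.7063
z(FA) = z(H) − d' = 0.7063 − 2.15 = -1.4437
false-alarm rate = Φ(-1.4437) = 0.0744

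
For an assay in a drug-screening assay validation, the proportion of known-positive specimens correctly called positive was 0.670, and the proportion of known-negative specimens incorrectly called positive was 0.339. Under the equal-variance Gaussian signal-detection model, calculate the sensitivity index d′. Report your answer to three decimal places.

Φ⁻¹(H) = Φ⁻¹(0.670) = 0.4399
Φ⁻¹(FA) = Φ⁻¹(0.339) = -0.4152
d' = z(H) − z(FA) = 0.4399 − (-0.4152) = 0.8551

d′ = 0.855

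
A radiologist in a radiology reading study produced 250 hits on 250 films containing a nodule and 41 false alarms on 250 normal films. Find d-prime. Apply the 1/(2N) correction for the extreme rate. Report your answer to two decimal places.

d-prime = 3.86

The hit rate is 250/250 = 1, so apply the 1/(2N) correction: H → 1 − 1/(2·250) = 0.99800.
z(H) = z(0.99800) = 2.878
z(FA) = z(0.16400) = -0.978
d' = 2.878 − (-0.978) = 3.856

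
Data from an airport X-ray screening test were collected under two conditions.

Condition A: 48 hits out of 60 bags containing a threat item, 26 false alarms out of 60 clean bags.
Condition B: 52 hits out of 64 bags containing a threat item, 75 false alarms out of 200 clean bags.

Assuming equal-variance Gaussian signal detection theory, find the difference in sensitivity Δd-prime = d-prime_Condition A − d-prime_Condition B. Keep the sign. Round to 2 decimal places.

Condition A: z(0.8000) = 0.842, z(0.4333) = -0.168, d' = 1.010
Condition B: z(0.8125) = 0.887, z(0.3750) = -0.319, d' = 1.206
Δd' = d'_Condition A − d'_Condition B = 1.010 − 1.206 = -0.196
Condition B has the higher sensitivity.

Δd-prime = -0.20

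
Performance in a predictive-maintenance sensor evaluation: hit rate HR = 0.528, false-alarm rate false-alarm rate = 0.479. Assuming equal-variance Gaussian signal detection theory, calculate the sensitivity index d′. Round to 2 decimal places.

d′ = 0.12

z(H) = 0.0702
z(FA) = -0.0527
d' = z(H) − z(FA) = 0.0702 − (-0.0527) = 0.1229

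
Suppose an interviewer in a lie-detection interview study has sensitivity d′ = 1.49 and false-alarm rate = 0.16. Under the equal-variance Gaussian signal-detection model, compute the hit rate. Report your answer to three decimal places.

hit rate = 0.690

z(false-alarm rate) = z(0.16) = -0.9945
z(H) = z(FA) + d' = -0.9945 + 1.49 = 0.4955
hit rate = Φ(0.4955) = 0.6899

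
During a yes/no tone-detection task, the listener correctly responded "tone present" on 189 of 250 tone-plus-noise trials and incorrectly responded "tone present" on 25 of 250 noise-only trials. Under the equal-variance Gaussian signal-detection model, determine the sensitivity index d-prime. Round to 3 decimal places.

H = 189/250 = 0.7560
FA = 25/250 = 0.1000
Φ⁻¹(0.7560) = 0.6935, Φ⁻¹(0.1000) = -1.2816
d' = z(H) − z(FA) = 0.6935 − (-1.2816) = 1.9751

d-prime = 1.975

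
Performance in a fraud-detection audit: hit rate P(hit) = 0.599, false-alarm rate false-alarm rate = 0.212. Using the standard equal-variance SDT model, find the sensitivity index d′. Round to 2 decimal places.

d′ = 1.05

z(H) = 0.251
z(FA) = -0.800
d' = z(H) − z(FA) = 0.251 − (-0.800) = 1.051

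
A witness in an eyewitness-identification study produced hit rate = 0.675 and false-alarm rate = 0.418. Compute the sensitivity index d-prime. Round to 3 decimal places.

Φ⁻¹(H) = 0.4538
Φ⁻¹(FA) = -0.2070
d' = z(H) − z(FA) = 0.4538 − (-0.2070) = 0.6608

d-prime = 0.661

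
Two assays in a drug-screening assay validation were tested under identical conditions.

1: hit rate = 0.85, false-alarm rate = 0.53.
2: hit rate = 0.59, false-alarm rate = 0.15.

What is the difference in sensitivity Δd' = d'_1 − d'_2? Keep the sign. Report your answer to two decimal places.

1: z(0.85) = 1.036, z(0.53) = 0.075, d' = 0.961
2: z(0.59) = 0.228, z(0.15) = -1.036, d' = 1.264
Δd' = d'_1 − d'_2 = 0.961 − 1.264 = -0.303
2 has the higher sensitivity.

Δd' = -0.30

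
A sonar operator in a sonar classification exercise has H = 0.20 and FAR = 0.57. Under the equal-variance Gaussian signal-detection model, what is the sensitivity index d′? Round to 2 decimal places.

d′ = -1.02

Φ⁻¹(H) = Φ⁻¹(0.20) = -0.8416
Φ⁻¹(FA) = Φ⁻¹(0.57) = 0.1764
d' = z(H) − z(FA) = -0.8416 − 0.1764 = -1.0180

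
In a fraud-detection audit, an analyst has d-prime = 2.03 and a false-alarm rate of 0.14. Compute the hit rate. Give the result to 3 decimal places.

z(false-alarm rate) = z(0.14) = -1.0803
z(H) = z(FA) + d' = -1.0803 + 2.03 = 0.9497
hit rate = Φ(0.9497) = 0.8289

hit rate = 0.829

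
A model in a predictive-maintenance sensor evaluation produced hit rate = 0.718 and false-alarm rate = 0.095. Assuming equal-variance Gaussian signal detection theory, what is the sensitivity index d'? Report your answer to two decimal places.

z(H) = 0.577
z(FA) = -1.311
d' = z(H) − z(FA) = 0.577 − (-1.311) = 1.888

d' = 1.89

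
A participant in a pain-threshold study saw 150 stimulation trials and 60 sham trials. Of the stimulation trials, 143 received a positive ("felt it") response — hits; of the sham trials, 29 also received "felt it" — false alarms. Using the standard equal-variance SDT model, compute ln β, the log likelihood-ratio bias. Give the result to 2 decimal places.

H = 143/150 = 0.9533
FA = 29/60 = 0.4833
Φ⁻¹(0.9533) = 1.678, Φ⁻¹(0.4833) = -0.042
ln β = −½·[z(H)² − z(FA)²] = −0.5 × (2.816 − 0.002) = -1.407

ln β = -1.41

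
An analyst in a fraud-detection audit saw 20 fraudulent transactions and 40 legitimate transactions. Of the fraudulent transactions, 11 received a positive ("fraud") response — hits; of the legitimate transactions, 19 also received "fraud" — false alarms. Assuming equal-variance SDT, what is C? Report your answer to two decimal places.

C = -0.03

H = 11/20 = 0.5500
FA = 19/40 = 0.4750
Φ⁻¹(H) = 0.1257
Φ⁻¹(FA) = -0.0627
c = −½·[z(H) + z(FA)] = −0.5 × (0.1257 + (-0.0627)) = -0.0315
c < 0: the analyst has a liberal response bias.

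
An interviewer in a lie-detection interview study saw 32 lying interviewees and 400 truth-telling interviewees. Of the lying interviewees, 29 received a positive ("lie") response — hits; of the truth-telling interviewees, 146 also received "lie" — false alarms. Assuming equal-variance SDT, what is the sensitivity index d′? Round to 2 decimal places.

d′ = 1.66

H = 29/32 = 0.9062
FA = 146/400 = 0.3650
Φ⁻¹(H) = 1.3177
Φ⁻¹(FA) = -0.3451
d' = z(H) − z(FA) = 1.3177 − (-0.3451) = 1.6628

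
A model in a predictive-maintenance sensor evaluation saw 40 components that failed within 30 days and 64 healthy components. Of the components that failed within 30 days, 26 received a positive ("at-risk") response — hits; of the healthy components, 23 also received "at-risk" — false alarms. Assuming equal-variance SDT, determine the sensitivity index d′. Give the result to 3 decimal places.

H = 26/40 = 0.6500
FA = 23/64 = 0.3594
z(0.6500) = 0.3853, z(0.3594) = -0.3601
d' = z(H) − z(FA) = 0.3853 − (-0.3601) = 0.7454

d′ = 0.745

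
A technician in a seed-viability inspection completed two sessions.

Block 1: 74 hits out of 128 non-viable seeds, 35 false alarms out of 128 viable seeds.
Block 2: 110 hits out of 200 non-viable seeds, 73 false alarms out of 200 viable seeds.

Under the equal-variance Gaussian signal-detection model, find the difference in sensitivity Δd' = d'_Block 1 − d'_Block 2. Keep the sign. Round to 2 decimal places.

Block 1: z(0.5781) = 0.197, z(0.2734) = -0.603, d' = 0.800
Block 2: z(0.5500) = 0.126, z(0.3650) = -0.345, d' = 0.471
Δd' = d'_Block 1 − d'_Block 2 = 0.800 − 0.471 = 0.329
Block 1 has the higher sensitivity.

Δd' = 0.33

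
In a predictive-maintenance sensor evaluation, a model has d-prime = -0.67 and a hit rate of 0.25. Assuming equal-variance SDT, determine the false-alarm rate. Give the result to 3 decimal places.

z(hit rate) = z(0.25) = -0.6745
z(FA) = z(H) − d' = -0.6745 − (-0.67) = -0.0045
false-alarm rate = Φ(-0.0045) = 0.4982

false-alarm rate = 0.498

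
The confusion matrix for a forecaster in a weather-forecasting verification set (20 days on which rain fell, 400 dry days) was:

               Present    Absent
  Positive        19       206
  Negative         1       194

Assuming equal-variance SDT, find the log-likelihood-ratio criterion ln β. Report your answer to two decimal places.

H = 19/20 = 0.9500
FA = 206/400 = 0.5150
z(H) = 1.645
z(FA) = 0.038
ln β = −½·[z(H)² − z(FA)²] = −0.5 × (2.706 − 0.001) = -1.3525

ln β = -1.35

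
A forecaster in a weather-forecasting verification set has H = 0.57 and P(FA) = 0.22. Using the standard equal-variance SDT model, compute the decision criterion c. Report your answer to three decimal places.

z(H) = z(0.57) = 0.1764
z(FA) = z(0.22) = -0.7722
c = −½·[z(H) + z(FA)] = −0.5 × (0.1764 + (-0.7722)) = 0.2979
c > 0: the forecaster has a conservative response bias.

c = 0.298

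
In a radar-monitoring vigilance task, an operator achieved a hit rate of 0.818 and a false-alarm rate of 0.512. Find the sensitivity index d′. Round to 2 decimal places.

d′ = 0.88

z(H) = z(0.818) = 0.908
z(FA) = z(0.512) = 0.030
d' = z(H) − z(FA) = 0.908 − 0.030 = 0.878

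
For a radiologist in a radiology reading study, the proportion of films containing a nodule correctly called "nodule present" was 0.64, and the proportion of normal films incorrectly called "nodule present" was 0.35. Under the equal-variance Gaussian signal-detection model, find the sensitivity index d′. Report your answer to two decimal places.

d′ = 0.74

z(H) = z(0.64) = 0.358
z(FA) = z(0.35) = -0.385
d' = z(H) − z(FA) = 0.358 − (-0.385) = 0.743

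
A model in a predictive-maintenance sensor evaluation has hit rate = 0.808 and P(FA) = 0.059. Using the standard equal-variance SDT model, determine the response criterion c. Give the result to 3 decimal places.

c = 0.346

Φ⁻¹(0.808) = 0.8705, Φ⁻¹(0.059) = -1.5632
c = −½·[z(H) + z(FA)] = −0.5 × (0.8705 + (-1.5632)) = 0.34635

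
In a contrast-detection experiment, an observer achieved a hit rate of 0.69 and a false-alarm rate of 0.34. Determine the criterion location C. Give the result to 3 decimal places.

Φ⁻¹(H) = 0.4959
Φ⁻¹(FA) = -0.4125
c = −½·[z(H) + z(FA)] = −0.5 × (0.4959 + (-0.4125)) = -0.0417
c < 0: the observer has a liberal response bias.

C = -0.042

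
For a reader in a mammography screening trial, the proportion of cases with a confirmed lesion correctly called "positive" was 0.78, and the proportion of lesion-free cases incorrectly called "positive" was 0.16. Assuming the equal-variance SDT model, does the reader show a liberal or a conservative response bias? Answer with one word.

z(H) = 0.772, z(FA) = -0.994
c = −½·(z(H) + z(FA)) = 0.111
c > 0 → conservative criterion (biased toward responding “no”).

conservative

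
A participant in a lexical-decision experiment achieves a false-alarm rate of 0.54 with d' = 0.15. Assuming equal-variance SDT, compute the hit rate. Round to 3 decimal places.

z(false-alarm rate) = z(0.54) = 0.1004
z(H) = z(FA) + d' = 0.1004 + 0.15 = 0.2504
hit rate = Φ(0.2504) = 0.5989

hit rate = 0.599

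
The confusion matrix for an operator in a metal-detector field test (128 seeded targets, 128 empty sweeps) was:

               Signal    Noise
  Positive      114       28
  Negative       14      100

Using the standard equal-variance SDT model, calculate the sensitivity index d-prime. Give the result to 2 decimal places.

d-prime = 2.01

H = 114/128 = 0.8906
FA = 28/128 = 0.2188
z(H) = z(0.8906) = 1.230
z(FA) = z(0.2188) = -0.776
d' = z(H) − z(FA) = 1.230 − (-0.776) = 2.006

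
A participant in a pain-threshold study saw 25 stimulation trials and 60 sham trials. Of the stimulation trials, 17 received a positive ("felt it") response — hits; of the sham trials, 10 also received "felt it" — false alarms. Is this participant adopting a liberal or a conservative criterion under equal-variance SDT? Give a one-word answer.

conservative

z(H) = 0.468, z(FA) = -0.967
c = −½·(z(H) + z(FA)) = 0.2495
c > 0 → conservative criterion (biased toward responding “no”).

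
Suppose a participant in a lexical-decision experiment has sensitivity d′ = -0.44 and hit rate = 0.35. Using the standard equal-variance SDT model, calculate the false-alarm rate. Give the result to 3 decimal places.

false-alarm rate = 0.522

z(hit rate) = z(0.35) = -0.3853
z(FA) = z(H) − d' = -0.3853 − (-0.44) = 0.0547
false-alarm rate = Φ(0.0547) = 0.5218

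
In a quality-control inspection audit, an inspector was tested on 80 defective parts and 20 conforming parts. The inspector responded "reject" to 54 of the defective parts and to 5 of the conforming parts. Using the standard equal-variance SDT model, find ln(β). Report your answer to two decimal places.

H = 54/80 = 0.6750
FA = 5/20 = 0.2500
Φ⁻¹(H) = 0.454
Φ⁻¹(FA) = -0.674
ln β = −½·[z(H)² − z(FA)²] = −0.5 × (0.206 − 0.454) = 0.124

ln β = 0.12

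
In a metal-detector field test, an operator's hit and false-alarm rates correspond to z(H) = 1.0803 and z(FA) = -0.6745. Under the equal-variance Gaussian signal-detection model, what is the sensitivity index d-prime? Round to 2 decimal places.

d' = z(H) − z(FA) = 1.0803 − (-0.6745) = 1.7548

d-prime = 1.75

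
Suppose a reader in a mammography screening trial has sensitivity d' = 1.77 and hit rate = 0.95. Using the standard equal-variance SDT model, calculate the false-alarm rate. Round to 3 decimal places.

z(hit rate) = z(0.95) = 1.6449
z(FA) = z(H) − d' = 1.6449 − 1.77 = -0.1251
false-alarm rate = Φ(-0.1251) = 0.4502

false-alarm rate = 0.450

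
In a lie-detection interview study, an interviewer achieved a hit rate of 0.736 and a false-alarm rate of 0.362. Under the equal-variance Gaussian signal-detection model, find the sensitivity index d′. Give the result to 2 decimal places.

d′ = 0.98

Φ⁻¹(0.736) = 0.631, Φ⁻¹(0.362) = -0.353
d' = z(H) − z(FA) = 0.631 − (-0.353) = 0.984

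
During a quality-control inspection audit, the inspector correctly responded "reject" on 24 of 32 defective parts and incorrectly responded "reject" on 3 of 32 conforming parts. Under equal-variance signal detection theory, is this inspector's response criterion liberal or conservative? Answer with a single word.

z(H) = 0.674, z(FA) = -1.318
c = −½·(z(H) + z(FA)) = 0.322
c > 0 → conservative criterion (biased toward responding “no”).

conservative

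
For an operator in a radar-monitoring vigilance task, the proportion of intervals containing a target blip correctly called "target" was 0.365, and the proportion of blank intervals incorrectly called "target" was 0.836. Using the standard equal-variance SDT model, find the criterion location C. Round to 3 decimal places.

Φ⁻¹(H) = -0.3451
Φ⁻¹(FA) = 0.9782
c = −½·[z(H) + z(FA)] = −0.5 × (-0.3451 + 0.9782) = -0.31655
c < 0: the operator has a liberal response bias.

C = -0.317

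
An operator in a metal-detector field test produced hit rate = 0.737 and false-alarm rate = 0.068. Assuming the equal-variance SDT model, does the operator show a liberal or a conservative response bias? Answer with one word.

conservative

z(H) = 0.634, z(FA) = -1.491
c = −½·(z(H) + z(FA)) = 0.4285
c > 0 → conservative criterion (biased toward responding “no”).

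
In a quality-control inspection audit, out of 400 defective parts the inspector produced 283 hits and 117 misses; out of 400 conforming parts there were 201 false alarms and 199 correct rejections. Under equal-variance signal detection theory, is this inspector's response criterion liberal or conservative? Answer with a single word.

z(H) = 0.546, z(FA) = 0.006
c = −½·(z(H) + z(FA)) = -0.276
c < 0 → liberal criterion (biased toward responding “yes”).

liberal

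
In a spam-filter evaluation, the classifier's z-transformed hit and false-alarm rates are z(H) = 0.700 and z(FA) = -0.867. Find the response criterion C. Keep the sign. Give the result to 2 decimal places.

c = −½·[z(H) + z(FA)] = −½·(0.700 + (-0.867)) = 0.0835
c > 0: the classifier has a conservative response bias.

C = 0.08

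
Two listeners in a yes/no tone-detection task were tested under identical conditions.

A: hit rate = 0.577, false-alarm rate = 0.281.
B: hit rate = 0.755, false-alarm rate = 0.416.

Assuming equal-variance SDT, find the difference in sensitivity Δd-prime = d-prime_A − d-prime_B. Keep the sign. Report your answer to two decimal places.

A: z(0.577) = 0.194, z(0.281) = -0.580, d' = 0.774
B: z(0.755) = 0.690, z(0.416) = -0.212, d' = 0.902
Δd' = d'_A − d'_B = 0.774 − 0.902 = -0.128
B has the higher sensitivity.

Δd-prime = -0.13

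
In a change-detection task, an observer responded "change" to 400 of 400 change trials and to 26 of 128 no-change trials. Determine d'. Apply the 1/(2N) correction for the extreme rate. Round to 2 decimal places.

The hit rate is 400/400 = 1, so apply the 1/(2N) correction: H → 1 − 1/(2·400) = 0.99875.
z(H) = z(0.99875) = 3.023
z(FA) = z(0.20312) = -0.831
d' = 3.023 − (-0.831) = 3.854

d' = 3.85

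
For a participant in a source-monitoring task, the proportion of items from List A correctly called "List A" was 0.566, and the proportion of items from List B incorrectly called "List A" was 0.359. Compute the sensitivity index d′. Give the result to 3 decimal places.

z(0.566) = 0.1662, z(0.359) = -0.3611
d' = z(H) − z(FA) = 0.1662 − (-0.3611) = 0.5273

d′ = 0.527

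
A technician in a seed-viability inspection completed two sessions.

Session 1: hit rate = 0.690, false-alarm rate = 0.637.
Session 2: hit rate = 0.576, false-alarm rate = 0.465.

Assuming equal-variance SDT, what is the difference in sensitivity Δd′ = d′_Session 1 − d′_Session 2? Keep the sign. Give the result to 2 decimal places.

Δd′ = -0.13

Session 1: z(0.690) = 0.496, z(0.637) = 0.350, d' = 0.146
Session 2: z(0.576) = 0.192, z(0.465) = -0.088, d' = 0.280
Δd' = d'_Session 1 − d'_Session 2 = 0.146 − 0.280 = -0.134
Session 2 has the higher sensitivity.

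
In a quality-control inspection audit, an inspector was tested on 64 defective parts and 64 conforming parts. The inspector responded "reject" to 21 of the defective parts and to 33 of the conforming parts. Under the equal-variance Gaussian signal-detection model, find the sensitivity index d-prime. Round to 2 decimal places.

H = 21/64 = 0.3281
FA = 33/64 = 0.5156
z(H) = -0.4452
z(FA) = 0.0391
d' = z(H) − z(FA) = -0.4452 − 0.0391 = -0.4843

d-prime = -0.48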